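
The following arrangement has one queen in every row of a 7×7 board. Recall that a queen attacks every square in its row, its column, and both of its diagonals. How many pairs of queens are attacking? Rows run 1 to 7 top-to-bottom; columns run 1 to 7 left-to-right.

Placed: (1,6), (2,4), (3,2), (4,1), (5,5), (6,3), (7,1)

Same column: (4,1)–(7,1) (column 1).
Same diagonal: (3,2)–(4,1) (|3−4| = |2−1| = 1); (4,1)–(6,3) (|4−6| = |1−3| = 2).
Total attacking pairs: 3.

3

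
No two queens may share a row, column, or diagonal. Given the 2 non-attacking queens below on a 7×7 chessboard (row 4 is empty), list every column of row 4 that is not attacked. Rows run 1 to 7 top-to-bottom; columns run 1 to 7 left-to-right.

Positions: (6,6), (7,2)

columns 1, 3, 7

(6,6) attacks row 4 at column 6 and diagonals 4.
(7,2) attacks row 4 at column 2 and diagonals 5.
Attacked columns: {2, 4, 5, 6}. Safe: {1, 3, 7}.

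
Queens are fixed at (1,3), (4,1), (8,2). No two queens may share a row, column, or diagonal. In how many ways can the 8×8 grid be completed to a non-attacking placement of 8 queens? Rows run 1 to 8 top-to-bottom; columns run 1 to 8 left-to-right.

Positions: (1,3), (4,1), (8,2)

2

Branch on row 2: col 5 → 0; col 6 → 2; col 7 → 0.
Sum: 0 + 2 + 0 = 2.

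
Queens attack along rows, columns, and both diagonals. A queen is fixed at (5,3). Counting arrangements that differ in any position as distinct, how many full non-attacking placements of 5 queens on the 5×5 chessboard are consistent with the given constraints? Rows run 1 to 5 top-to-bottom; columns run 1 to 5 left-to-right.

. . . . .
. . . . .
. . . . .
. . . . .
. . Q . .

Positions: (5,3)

Branch on row 1: col 1 → 1; col 2 → 0; col 4 → 0; col 5 → 1.
Sum: 1 + 0 + 0 + 1 = 2.

2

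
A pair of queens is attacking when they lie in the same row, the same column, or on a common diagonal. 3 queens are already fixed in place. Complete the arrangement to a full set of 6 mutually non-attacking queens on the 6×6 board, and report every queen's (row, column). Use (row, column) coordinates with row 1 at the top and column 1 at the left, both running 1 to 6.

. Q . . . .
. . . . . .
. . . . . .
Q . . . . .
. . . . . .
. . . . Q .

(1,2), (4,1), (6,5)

Row 2: attacked by (1,2)→{1,2,3}; (4,1)→{1,3}; (6,5)→{1,5}. Safe: 4, 6. Place at column 4.
Row 3: attacked by (1,2)→{2,4}; (2,4)→{3,4,5}; (4,1)→{1,2}; (6,5)→{2,5}. Safe: 6. Place at column 6.
Row 5: attacked by (1,2)→{2,6}; (2,4)→{1,4}; (3,6)→{4,6}; (4,1)→{1,2}; (6,5)→{4,5,6}. Safe: 3. Place at column 3.
Columns [2, 4, 6, 1, 3, 5], r−c [-1, -2, -3, 3, 2, 1], r+c [3, 6, 9, 5, 8, 11] are all distinct, so no two queens attack.

(1,2) (2,4) (3,6) (4,1) (5,3) (6,5)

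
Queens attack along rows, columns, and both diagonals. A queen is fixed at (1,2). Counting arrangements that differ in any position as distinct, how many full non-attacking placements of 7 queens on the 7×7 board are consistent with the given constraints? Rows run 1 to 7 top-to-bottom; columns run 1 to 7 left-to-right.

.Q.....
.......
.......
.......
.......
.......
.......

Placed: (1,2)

7

Branch on row 2: col 4 → 2; col 5 → 3; col 6 → 1; col 7 → 1.
Sum: 2 + 3 + 1 + 1 = 7.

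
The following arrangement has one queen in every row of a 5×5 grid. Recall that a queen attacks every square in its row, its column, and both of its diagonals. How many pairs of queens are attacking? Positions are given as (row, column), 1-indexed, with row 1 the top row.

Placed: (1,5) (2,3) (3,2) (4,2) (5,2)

5

Same column: (3,2)–(4,2) (column 2); (3,2)–(5,2) (column 2); (4,2)–(5,2) (column 2).
Same diagonal: (1,5)–(4,2) (|1−4| = |5−2| = 3); (2,3)–(3,2) (|2−3| = |3−2| = 1).
Total attacking pairs: 5.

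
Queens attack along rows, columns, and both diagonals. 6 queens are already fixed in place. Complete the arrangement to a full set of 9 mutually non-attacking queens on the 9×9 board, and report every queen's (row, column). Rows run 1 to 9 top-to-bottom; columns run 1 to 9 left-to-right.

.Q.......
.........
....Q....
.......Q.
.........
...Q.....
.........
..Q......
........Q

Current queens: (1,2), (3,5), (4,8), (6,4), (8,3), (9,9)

(1,2) (2,7) (3,5) (4,8) (5,1) (6,4) (7,6) (8,3) (9,9)

Row 2: attacked by (1,2)→{1,2,3}; (3,5)→{4,5,6}; (4,8)→{6,8}; (6,4)→{4,8}; (8,3)→{3,9}; (9,9)→{2,9}. Safe: 7. Place at column 7.
Row 5: attacked by (1,2)→{2,6}; (2,7)→{4,7}; (3,5)→{3,5,7}; (4,8)→{7,8,9}; (6,4)→{3,4,5}; (8,3)→{3,6}; (9,9)→{5,9}. Safe: 1. Place at column 1.
Row 7: attacked by (1,2)→{2,8}; (2,7)→{2,7}; (3,5)→{1,5,9}; (4,8)→{5,8}; (5,1)→{1,3}; (6,4)→{3,4,5}; (8,3)→{2,3,4}; (9,9)→{7,9}. Safe: 6. Place at column 6.
Columns [2, 7, 5, 8, 1, 4, 6, 3, 9], r−c [-1, -5, -2, -4, 4, 2, 1, 5, 0], r+c [3, 9, 8, 12, 6, 10, 13, 11, 18] are all distinct, so no two queens attack.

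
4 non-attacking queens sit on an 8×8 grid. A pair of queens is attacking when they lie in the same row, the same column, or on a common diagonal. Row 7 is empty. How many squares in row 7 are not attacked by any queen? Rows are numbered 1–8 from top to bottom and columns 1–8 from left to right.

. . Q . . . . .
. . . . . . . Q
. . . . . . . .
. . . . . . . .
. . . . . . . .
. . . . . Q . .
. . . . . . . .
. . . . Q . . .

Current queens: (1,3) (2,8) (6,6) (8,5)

(1,3) attacks row 7 at column 3.
(2,8) attacks row 7 at column 8 and diagonals 3.
(6,6) attacks row 7 at column 6 and diagonals 5, 7.
(8,5) attacks row 7 at column 5 and diagonals 4, 6.
Attacked columns: {3, 4, 5, 6, 7, 8}. Safe: {1, 2}.

2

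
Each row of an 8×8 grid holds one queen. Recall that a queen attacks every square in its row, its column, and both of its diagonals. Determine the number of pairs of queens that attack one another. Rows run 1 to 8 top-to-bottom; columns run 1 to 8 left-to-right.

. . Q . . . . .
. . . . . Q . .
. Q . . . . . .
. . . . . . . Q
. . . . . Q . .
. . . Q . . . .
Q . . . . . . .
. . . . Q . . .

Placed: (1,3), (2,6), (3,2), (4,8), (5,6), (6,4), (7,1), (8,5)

Same column: (2,6)–(5,6) (column 6).
Same diagonal: (2,6)–(4,8) (|2−4| = |6−8| = 2); (2,6)–(7,1) (|2−7| = |6−1| = 5).
Total attacking pairs: 3.

3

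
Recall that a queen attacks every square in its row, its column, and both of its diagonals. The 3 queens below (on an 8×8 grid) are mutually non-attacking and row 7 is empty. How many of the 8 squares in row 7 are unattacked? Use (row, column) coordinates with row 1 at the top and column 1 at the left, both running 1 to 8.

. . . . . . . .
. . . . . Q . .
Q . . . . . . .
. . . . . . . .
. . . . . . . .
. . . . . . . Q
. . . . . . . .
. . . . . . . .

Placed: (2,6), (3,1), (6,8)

3

(2,6) attacks row 7 at column 6 and diagonals 1.
(3,1) attacks row 7 at column 1 and diagonals 5.
(6,8) attacks row 7 at column 8 and diagonals 7.
Attacked columns: {1, 5, 6, 7, 8}. Safe: {2, 3, 4}.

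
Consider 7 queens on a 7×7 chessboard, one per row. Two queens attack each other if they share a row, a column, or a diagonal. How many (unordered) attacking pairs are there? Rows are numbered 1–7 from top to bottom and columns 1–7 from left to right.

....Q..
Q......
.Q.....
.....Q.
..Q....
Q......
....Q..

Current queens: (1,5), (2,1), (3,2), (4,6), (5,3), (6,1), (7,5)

Same column: (1,5)–(7,5) (column 5); (2,1)–(6,1) (column 1).
Same diagonal: (2,1)–(3,2) (|2−3| = |1−2| = 1); (5,3)–(7,5) (|5−7| = |3−5| = 2).
Total attacking pairs: 4.

4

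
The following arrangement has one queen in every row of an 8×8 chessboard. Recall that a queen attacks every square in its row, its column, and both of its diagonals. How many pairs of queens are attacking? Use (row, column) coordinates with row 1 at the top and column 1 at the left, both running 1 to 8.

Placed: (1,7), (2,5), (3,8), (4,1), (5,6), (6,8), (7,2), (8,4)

Same column: (3,8)–(6,8) (column 8).
Same diagonal: (3,8)–(5,6) (|3−5| = |8−6| = 2).
Total attacking pairs: 2.

2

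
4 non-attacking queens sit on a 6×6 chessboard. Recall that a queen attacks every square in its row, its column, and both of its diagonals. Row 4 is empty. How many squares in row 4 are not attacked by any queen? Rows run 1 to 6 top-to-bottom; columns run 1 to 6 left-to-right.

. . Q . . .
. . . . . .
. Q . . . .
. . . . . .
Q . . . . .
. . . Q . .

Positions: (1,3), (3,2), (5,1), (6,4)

1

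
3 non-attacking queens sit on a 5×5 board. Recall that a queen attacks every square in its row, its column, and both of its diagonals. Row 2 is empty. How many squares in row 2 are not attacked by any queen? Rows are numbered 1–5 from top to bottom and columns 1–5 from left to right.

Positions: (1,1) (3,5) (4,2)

(1,1) attacks row 2 at column 1 and diagonals 2.
(3,5) attacks row 2 at column 5 and diagonals 4.
(4,2) attacks row 2 at column 2 and diagonals 4.
Attacked columns: {1, 2, 4, 5}. Safe: {3}.

1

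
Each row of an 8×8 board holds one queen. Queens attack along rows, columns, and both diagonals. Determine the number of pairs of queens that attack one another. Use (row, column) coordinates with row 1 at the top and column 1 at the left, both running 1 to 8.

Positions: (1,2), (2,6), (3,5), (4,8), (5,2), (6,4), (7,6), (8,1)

Same column: (1,2)–(5,2) (column 2); (2,6)–(7,6) (column 6).
Same diagonal: (2,6)–(3,5) (|2−3| = |6−5| = 1); (2,6)–(4,8) (|2−4| = |6−8| = 2).
Total attacking pairs: 4.

4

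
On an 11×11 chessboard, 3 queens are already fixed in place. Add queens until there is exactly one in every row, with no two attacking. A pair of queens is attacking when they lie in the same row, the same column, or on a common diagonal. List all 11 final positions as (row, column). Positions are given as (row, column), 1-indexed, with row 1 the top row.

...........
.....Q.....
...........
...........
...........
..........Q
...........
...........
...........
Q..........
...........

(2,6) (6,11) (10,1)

Row 1: attacked by (2,6)→{5,6,7}; (6,11)→{6,11}; (10,1)→{1,10}. Safe: 2, 3, 4, 8, 9. Place at column 4.
Row 3: attacked by (1,4)→{2,4,6}; (2,6)→{5,6,7}; (6,11)→{8,11}; (10,1)→{1,8}. Safe: 3, 9, 10. Place at column 9.
Row 4: attacked by (1,4)→{1,4,7}; (2,6)→{4,6,8}; (3,9)→{8,9,10}; (6,11)→{9,11}; (10,1)→{1,7}. Safe: 2, 3, 5. Place at column 3.
Row 5: attacked by (1,4)→{4,8}; (2,6)→{3,6,9}; (3,9)→{7,9,11}; (4,3)→{2,3,4}; (6,11)→{10,11}; (10,1)→{1,6}. Safe: 5. Place at column 5.
Row 7: attacked by (1,4)→{4,10}; (2,6)→{1,6,11}; (3,9)→{5,9}; (4,3)→{3,6}; (5,5)→{3,5,7}; (6,11)→{10,11}; (10,1)→{1,4}. Safe: 2, 8. Place at column 2.
Row 8: attacked by (1,4)→{4,11}; (2,6)→{6}; (3,9)→{4,9}; (4,3)→{3,7}; (5,5)→{2,5,8}; (6,11)→{9,11}; (7,2)→{1,2,3}; (10,1)→{1,3}. Safe: 10. Place at column 10.
Row 9: attacked by (1,4)→{4}; (2,6)→{6}; (3,9)→{3,9}; (4,3)→{3,8}; (5,5)→{1,5,9}; (6,11)→{8,11}; (7,2)→{2,4}; (8,10)→{9,10,11}; (10,1)→{1,2}. Safe: 7. Place at column 7.
Row 11: attacked by (1,4)→{4}; (2,6)→{6}; (3,9)→{1,9}; (4,3)→{3,10}; (5,5)→{5,11}; (6,11)→{6,11}; (7,2)→{2,6}; (8,10)→{7,10}; (9,7)→{5,7,9}; (10,1)→{1,2}. Safe: 8. Place at column 8.
Columns [4, 6, 9, 3, 5, 11, 2, 10, 7, 1, 8], r−c [-3, -4, -6, 1, 0, -5, 5, -2, 2, 9, 3], r+c [5, 8, 12, 7, 10, 17, 9, 18, 16, 11, 19] are all distinct, so no two queens attack.

(1,4) (2,6) (3,9) (4,3) (5,5) (6,11) (7,2) (8,10) (9,7) (10,1) (11,8)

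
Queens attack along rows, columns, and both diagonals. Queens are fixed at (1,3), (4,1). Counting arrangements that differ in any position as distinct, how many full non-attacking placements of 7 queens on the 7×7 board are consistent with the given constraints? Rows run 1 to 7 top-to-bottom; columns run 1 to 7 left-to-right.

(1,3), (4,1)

Branch on row 2: col 5 → 0; col 6 → 0; col 7 → 1.
Sum: 0 + 0 + 1 = 1.

1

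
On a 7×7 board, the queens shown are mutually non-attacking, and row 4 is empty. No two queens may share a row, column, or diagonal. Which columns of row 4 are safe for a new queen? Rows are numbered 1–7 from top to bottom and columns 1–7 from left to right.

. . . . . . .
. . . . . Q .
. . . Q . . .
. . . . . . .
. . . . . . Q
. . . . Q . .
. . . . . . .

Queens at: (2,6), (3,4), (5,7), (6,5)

(2,6) attacks row 4 at column 6 and diagonals 4.
(3,4) attacks row 4 at column 4 and diagonals 3, 5.
(5,7) attacks row 4 at column 7 and diagonals 6.
(6,5) attacks row 4 at column 5 and diagonals 3, 7.
Attacked columns: {3, 4, 5, 6, 7}. Safe: {1, 2}.

columns 1, 2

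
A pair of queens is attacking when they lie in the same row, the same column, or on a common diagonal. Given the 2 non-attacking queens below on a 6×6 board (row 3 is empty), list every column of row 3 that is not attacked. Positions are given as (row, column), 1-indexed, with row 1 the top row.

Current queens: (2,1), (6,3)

columns 4, 5

(2,1) attacks row 3 at column 1 and diagonals 2.
(6,3) attacks row 3 at column 3 and diagonals 6.
Attacked columns: {1, 2, 3, 6}. Safe: {4, 5}.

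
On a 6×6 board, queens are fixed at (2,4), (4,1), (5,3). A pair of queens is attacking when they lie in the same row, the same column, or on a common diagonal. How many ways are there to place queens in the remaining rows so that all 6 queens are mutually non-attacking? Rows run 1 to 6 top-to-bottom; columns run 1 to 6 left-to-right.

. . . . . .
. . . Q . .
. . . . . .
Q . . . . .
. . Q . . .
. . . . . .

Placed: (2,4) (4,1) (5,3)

1

Branch on row 1: col 2 → 1; col 6 → 0.
Sum: 1 + 0 = 1.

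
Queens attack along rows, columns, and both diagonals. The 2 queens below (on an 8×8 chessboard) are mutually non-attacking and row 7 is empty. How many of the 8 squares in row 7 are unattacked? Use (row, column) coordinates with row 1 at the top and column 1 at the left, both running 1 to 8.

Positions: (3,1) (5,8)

4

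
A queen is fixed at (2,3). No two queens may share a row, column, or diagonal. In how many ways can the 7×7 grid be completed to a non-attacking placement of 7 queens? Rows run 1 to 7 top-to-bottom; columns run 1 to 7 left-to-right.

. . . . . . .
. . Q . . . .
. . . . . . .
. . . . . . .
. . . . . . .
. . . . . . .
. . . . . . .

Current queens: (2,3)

6

Branch on row 1: col 1 → 1; col 5 → 1; col 6 → 3; col 7 → 1.
Sum: 1 + 1 + 3 + 1 = 6.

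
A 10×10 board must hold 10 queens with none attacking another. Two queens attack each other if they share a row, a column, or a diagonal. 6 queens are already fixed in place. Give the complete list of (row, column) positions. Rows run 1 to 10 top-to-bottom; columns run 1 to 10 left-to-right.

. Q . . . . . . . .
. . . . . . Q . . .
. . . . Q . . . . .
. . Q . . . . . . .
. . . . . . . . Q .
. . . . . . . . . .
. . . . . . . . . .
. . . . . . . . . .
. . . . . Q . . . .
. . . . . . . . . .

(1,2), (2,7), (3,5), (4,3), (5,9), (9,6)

(1,2) (2,7) (3,5) (4,3) (5,9) (6,4) (7,10) (8,8) (9,6) (10,1)

Row 6: attacked by (1,2)→{2,7}; (2,7)→{3,7}; (3,5)→{2,5,8}; (4,3)→{1,3,5}; (5,9)→{8,9,10}; (9,6)→{3,6,9}. Safe: 4. Place at column 4.
Row 7: attacked by (1,2)→{2,8}; (2,7)→{2,7}; (3,5)→{1,5,9}; (4,3)→{3,6}; (5,9)→{7,9}; (6,4)→{3,4,5}; (9,6)→{4,6,8}. Safe: 10. Place at column 10.
Row 8: attacked by (1,2)→{2,9}; (2,7)→{1,7}; (3,5)→{5,10}; (4,3)→{3,7}; (5,9)→{6,9}; (6,4)→{2,4,6}; (7,10)→{9,10}; (9,6)→{5,6,7}. Safe: 8. Place at column 8.
Row 10: attacked by (1,2)→{2}; (2,7)→{7}; (3,5)→{5}; (4,3)→{3,9}; (5,9)→{4,9}; (6,4)→{4,8}; (7,10)→{7,10}; (8,8)→{6,8,10}; (9,6)→{5,6,7}. Safe: 1. Place at column 1.
Columns [2, 7, 5, 3, 9, 4, 10, 8, 6, 1], r−c [-1, -5, -2, 1, -4, 2, -3, 0, 3, 9], r+c [3, 9, 8, 7, 14, 10, 17, 16, 15, 11] are all distinct, so no two queens attack.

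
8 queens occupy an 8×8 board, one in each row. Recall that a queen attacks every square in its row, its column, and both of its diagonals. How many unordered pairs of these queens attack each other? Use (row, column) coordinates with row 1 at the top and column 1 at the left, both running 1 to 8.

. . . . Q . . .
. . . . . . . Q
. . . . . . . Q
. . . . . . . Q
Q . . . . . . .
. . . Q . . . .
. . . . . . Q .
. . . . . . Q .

7

Same column: (2,8)–(3,8) (column 8); (2,8)–(4,8) (column 8); (3,8)–(4,8) (column 8); (7,7)–(8,7) (column 7).
Same diagonal: (1,5)–(4,8) (|1−4| = |5−8| = 3); (1,5)–(5,1) (|1−5| = |5−1| = 4); (2,8)–(6,4) (|2−6| = |8−4| = 4).
Total attacking pairs: 7.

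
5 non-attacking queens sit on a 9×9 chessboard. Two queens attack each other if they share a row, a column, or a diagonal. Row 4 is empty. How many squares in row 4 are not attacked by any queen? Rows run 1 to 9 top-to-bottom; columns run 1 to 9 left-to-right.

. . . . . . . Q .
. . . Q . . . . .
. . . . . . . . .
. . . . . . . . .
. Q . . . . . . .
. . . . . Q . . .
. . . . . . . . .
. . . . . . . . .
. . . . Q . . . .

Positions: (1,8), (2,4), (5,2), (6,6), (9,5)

2

(1,8) attacks row 4 at column 8 and diagonals 5.
(2,4) attacks row 4 at column 4 and diagonals 2, 6.
(5,2) attacks row 4 at column 2 and diagonals 1, 3.
(6,6) attacks row 4 at column 6 and diagonals 4, 8.
(9,5) attacks row 4 at column 5.
Attacked columns: {1, 2, 3, 4, 5, 6, 8}. Safe: {7, 9}.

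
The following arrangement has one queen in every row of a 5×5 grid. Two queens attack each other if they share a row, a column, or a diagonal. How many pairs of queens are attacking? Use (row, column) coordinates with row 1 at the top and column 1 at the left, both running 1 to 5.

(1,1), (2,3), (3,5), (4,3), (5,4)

Same column: (2,3)–(4,3) (column 3).
Same diagonal: (4,3)–(5,4) (|4−5| = |3−4| = 1).
Total attacking pairs: 2.

2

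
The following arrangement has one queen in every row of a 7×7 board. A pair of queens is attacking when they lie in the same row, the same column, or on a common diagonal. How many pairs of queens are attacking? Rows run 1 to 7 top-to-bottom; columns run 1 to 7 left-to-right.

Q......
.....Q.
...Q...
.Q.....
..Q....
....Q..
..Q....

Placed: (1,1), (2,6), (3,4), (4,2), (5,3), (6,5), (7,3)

3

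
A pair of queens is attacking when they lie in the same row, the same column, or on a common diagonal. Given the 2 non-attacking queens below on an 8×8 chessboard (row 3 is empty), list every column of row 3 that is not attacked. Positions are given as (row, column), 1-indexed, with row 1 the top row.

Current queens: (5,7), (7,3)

(5,7) attacks row 3 at column 7 and diagonals 5.
(7,3) attacks row 3 at column 3 and diagonals 7.
Attacked columns: {3, 5, 7}. Safe: {1, 2, 4, 6, 8}.

columns 1, 2, 4, 6, 8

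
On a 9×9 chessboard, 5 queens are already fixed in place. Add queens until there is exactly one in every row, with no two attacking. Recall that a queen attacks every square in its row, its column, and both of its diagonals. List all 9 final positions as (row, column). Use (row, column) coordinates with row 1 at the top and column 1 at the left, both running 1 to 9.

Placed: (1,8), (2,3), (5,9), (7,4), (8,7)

(1,8) (2,3) (3,5) (4,2) (5,9) (6,6) (7,4) (8,7) (9,1)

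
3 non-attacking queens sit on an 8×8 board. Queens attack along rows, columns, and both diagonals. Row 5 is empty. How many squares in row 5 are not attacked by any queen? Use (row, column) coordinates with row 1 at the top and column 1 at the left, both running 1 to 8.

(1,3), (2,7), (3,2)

4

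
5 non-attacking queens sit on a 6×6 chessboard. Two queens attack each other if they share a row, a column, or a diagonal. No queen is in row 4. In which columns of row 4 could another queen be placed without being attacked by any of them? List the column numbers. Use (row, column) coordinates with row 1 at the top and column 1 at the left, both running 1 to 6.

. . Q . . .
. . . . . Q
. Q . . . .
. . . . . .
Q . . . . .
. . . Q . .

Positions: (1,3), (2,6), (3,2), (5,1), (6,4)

columns 5

(1,3) attacks row 4 at column 3 and diagonals 6.
(2,6) attacks row 4 at column 6 and diagonals 4.
(3,2) attacks row 4 at column 2 and diagonals 1, 3.
(5,1) attacks row 4 at column 1 and diagonals 2.
(6,4) attacks row 4 at column 4 and diagonals 2, 6.
Attacked columns: {1, 2, 3, 4, 6}. Safe: {5}.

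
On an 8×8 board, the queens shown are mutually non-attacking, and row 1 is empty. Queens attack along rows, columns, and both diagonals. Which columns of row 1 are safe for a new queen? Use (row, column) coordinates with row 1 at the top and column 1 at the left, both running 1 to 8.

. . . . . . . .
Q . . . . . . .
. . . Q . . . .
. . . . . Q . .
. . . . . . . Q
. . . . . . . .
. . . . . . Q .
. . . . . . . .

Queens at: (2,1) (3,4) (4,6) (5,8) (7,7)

columns 5

(2,1) attacks row 1 at column 1 and diagonals 2.
(3,4) attacks row 1 at column 4 and diagonals 2, 6.
(4,6) attacks row 1 at column 6 and diagonals 3.
(5,8) attacks row 1 at column 8 and diagonals 4.
(7,7) attacks row 1 at column 7 and diagonals 1.
Attacked columns: {1, 2, 3, 4, 6, 7, 8}. Safe: {5}.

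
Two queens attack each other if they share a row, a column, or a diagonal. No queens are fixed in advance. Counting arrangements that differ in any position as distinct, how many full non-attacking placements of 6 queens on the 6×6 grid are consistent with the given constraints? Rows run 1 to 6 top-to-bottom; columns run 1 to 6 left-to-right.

4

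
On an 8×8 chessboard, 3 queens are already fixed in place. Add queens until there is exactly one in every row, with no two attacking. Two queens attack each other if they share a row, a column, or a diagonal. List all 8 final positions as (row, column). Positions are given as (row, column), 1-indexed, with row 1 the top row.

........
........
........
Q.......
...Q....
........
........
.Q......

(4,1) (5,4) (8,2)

(1,3) (2,6) (3,8) (4,1) (5,4) (6,7) (7,5) (8,2)

Row 1: attacked by (4,1)→{1,4}; (5,4)→{4,8}; (8,2)→{2}. Safe: 3, 5, 6, 7. Place at column 3.
Row 2: attacked by (1,3)→{2,3,4}; (4,1)→{1,3}; (5,4)→{1,4,7}; (8,2)→{2,8}. Safe: 5, 6. Place at column 6.
Row 3: attacked by (1,3)→{1,3,5}; (2,6)→{5,6,7}; (4,1)→{1,2}; (5,4)→{2,4,6}; (8,2)→{2,7}. Safe: 8. Place at column 8.
Row 6: attacked by (1,3)→{3,8}; (2,6)→{2,6}; (3,8)→{5,8}; (4,1)→{1,3}; (5,4)→{3,4,5}; (8,2)→{2,4}. Safe: 7. Place at column 7.
Row 7: attacked by (1,3)→{3}; (2,6)→{1,6}; (3,8)→{4,8}; (4,1)→{1,4}; (5,4)→{2,4,6}; (6,7)→{6,7,8}; (8,2)→{1,2,3}. Safe: 5. Place at column 5.
Columns [3, 6, 8, 1, 4, 7, 5, 2], r−c [-2, -4, -5, 3, 1, -1, 2, 6], r+c [4, 8, 11, 5, 9, 13, 12, 10] are all distinct, so no two queens attack.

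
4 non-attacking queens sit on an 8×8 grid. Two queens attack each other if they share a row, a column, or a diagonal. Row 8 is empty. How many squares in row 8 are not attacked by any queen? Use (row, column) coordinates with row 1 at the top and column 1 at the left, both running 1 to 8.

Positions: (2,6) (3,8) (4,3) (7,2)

2

(2,6) attacks row 8 at column 6.
(3,8) attacks row 8 at column 8 and diagonals 3.
(4,3) attacks row 8 at column 3 and diagonals 7.
(7,2) attacks row 8 at column 2 and diagonals 1, 3.
Attacked columns: {1, 2, 3, 6, 7, 8}. Safe: {4, 5}.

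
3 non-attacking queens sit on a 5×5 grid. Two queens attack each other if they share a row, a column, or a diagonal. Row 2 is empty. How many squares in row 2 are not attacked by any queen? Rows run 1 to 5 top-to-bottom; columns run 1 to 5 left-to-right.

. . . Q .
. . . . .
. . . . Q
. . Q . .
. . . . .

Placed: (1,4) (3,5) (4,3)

(1,4) attacks row 2 at column 4 and diagonals 3, 5.
(3,5) attacks row 2 at column 5 and diagonals 4.
(4,3) attacks row 2 at column 3 and diagonals 1, 5.
Attacked columns: {1, 3, 4, 5}. Safe: {2}.

1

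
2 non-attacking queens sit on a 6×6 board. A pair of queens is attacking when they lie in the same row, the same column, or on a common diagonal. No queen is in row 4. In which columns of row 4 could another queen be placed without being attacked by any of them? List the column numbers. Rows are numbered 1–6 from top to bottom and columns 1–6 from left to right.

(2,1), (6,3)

(2,1) attacks row 4 at column 1 and diagonals 3.
(6,3) attacks row 4 at column 3 and diagonals 1, 5.
Attacked columns: {1, 3, 5}. Safe: {2, 4, 6}.

columns 2, 4, 6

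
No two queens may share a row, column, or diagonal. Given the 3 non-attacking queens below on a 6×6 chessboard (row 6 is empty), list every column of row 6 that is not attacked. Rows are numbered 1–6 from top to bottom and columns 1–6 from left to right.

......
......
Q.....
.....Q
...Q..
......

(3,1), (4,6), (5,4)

(3,1) attacks row 6 at column 1 and diagonals 4.
(4,6) attacks row 6 at column 6 and diagonals 4.
(5,4) attacks row 6 at column 4 and diagonals 3, 5.
Attacked columns: {1, 3, 4, 5, 6}. Safe: {2}.

columns 2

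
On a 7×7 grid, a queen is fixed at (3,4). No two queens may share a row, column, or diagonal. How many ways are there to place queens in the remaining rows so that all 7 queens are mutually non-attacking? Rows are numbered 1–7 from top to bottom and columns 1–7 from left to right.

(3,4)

4

Branch on row 1: col 1 → 1; col 3 → 1; col 5 → 1; col 7 → 1.
Sum: 1 + 1 + 1 + 1 = 4.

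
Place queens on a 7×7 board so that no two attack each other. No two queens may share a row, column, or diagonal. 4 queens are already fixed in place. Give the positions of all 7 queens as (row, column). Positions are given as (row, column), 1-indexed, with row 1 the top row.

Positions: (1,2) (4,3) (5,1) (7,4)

(1,2) (2,7) (3,5) (4,3) (5,1) (6,6) (7,4)

Row 2: attacked by (1,2)→{1,2,3}; (4,3)→{1,3,5}; (5,1)→{1,4}; (7,4)→{4}. Safe: 6, 7. Place at column 7.
Row 3: attacked by (1,2)→{2,4}; (2,7)→{6,7}; (4,3)→{2,3,4}; (5,1)→{1,3}; (7,4)→{4}. Safe: 5. Place at column 5.
Row 6: attacked by (1,2)→{2,7}; (2,7)→{3,7}; (3,5)→{2,5}; (4,3)→{1,3,5}; (5,1)→{1,2}; (7,4)→{3,4,5}. Safe: 6. Place at column 6.
Columns [2, 7, 5, 3, 1, 6, 4], r−c [-1, -5, -2, 1, 4, 0, 3], r+c [3, 9, 8, 7, 6, 12, 11] are all distinct, so no two queens attack.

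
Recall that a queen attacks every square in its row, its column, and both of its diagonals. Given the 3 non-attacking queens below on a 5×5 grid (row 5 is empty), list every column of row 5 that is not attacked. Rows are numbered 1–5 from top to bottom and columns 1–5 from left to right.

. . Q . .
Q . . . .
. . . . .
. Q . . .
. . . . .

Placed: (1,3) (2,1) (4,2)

columns 5

(1,3) attacks row 5 at column 3.
(2,1) attacks row 5 at column 1 and diagonals 4.
(4,2) attacks row 5 at column 2 and diagonals 1, 3.
Attacked columns: {1, 2, 3, 4}. Safe: {5}.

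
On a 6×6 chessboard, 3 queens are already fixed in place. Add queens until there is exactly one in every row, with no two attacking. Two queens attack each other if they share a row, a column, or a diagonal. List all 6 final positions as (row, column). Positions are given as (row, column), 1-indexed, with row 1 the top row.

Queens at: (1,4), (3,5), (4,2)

(1,4) (2,1) (3,5) (4,2) (5,6) (6,3)

Row 2: attacked by (1,4)→{3,4,5}; (3,5)→{4,5,6}; (4,2)→{2,4}. Safe: 1. Place at column 1.
Row 5: attacked by (1,4)→{4}; (2,1)→{1,4}; (3,5)→{3,5}; (4,2)→{1,2,3}. Safe: 6. Place at column 6.
Row 6: attacked by (1,4)→{4}; (2,1)→{1,5}; (3,5)→{2,5}; (4,2)→{2,4}; (5,6)→{5,6}. Safe: 3. Place at column 3.
Columns [4, 1, 5, 2, 6, 3], r−c [-3, 1, -2, 2, -1, 3], r+c [5, 3, 8, 6, 11, 9] are all distinct, so no two queens attack.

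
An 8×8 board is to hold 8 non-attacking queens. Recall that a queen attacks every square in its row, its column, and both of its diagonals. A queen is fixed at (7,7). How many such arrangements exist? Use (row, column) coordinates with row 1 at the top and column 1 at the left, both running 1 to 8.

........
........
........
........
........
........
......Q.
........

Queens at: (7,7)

16

Branch on row 1: col 2 → 3; col 3 → 5; col 4 → 2; col 5 → 1; col 6 → 3; col 8 → 2.
Sum: 3 + 5 + 2 + 1 + 3 + 2 = 16.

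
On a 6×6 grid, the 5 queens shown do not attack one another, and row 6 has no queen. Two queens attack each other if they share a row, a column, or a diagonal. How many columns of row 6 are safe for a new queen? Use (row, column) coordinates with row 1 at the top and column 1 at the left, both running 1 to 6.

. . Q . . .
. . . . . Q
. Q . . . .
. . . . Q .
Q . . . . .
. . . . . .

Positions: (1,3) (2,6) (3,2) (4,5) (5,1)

1

(1,3) attacks row 6 at column 3.
(2,6) attacks row 6 at column 6 and diagonals 2.
(3,2) attacks row 6 at column 2 and diagonals 5.
(4,5) attacks row 6 at column 5 and diagonals 3.
(5,1) attacks row 6 at column 1 and diagonals 2.
Attacked columns: {1, 2, 3, 5, 6}. Safe: {4}.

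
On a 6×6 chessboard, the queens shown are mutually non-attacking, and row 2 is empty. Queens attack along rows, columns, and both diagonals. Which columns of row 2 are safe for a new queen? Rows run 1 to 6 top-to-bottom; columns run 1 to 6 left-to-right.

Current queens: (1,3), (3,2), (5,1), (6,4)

columns 5, 6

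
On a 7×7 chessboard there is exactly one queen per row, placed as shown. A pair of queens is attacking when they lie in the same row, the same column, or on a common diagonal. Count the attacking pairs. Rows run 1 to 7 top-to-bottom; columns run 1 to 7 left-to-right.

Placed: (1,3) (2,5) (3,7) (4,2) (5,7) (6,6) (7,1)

3

Same column: (3,7)–(5,7) (column 7).
Same diagonal: (1,3)–(5,7) (|1−5| = |3−7| = 4); (5,7)–(6,6) (|5−6| = |7−6| = 1).
Total attacking pairs: 3.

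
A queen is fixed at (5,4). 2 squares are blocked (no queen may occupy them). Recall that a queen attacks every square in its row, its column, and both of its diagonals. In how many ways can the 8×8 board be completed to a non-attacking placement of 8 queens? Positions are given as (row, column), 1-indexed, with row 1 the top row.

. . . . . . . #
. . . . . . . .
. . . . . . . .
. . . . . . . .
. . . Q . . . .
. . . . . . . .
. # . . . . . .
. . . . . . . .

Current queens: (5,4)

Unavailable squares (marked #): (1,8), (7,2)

Branch on row 1: col 1 → 0; col 2 → 1; col 3 → 3; col 5 → 1; col 6 → 3; col 7 → 0.
Sum: 0 + 1 + 3 + 1 + 3 + 0 = 8.

8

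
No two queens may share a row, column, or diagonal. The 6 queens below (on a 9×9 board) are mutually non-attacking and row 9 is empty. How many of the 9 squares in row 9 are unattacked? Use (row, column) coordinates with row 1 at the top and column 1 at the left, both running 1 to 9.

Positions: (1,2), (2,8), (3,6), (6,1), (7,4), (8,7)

3

(1,2) attacks row 9 at column 2.
(2,8) attacks row 9 at column 8 and diagonals 1.
(3,6) attacks row 9 at column 6.
(6,1) attacks row 9 at column 1 and diagonals 4.
(7,4) attacks row 9 at column 4 and diagonals 2, 6.
(8,7) attacks row 9 at column 7 and diagonals 6, 8.
Attacked columns: {1, 2, 4, 6, 7, 8}. Safe: {3, 5, 9}.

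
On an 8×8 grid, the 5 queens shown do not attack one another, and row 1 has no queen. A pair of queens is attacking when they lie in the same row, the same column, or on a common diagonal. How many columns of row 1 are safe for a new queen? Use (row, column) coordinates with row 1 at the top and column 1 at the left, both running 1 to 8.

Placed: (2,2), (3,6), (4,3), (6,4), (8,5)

1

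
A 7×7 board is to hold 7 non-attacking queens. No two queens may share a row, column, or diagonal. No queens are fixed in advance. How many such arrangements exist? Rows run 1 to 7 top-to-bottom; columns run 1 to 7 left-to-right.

Branch on row 1: col 1 → 4; col 2 → 7; col 3 → 6; col 4 → 6; col 5 → 6; col 6 → 7; col 7 → 4.
Sum: 4 + 7 + 6 + 6 + 6 + 7 + 4 = 40.
(This is the classic 7-queens count.)

40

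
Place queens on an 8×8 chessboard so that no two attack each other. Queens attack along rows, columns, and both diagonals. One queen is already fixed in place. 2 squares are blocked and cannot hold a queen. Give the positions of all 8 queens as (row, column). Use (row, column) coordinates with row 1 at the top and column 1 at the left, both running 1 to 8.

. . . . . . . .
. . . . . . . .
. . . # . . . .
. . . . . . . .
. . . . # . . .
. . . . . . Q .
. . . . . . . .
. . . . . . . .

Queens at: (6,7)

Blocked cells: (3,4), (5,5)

(1,6) (2,8) (3,2) (4,4) (5,1) (6,7) (7,5) (8,3)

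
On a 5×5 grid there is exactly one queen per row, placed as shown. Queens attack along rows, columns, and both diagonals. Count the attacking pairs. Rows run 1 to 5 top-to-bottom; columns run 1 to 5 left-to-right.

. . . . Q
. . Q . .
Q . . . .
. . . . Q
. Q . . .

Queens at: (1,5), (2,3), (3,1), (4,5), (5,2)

2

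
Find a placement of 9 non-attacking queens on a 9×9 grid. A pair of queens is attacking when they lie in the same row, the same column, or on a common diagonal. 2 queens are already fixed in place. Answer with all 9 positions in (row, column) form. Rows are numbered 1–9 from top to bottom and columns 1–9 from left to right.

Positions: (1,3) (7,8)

(1,3) (2,7) (3,9) (4,1) (5,5) (6,2) (7,8) (8,6) (9,4)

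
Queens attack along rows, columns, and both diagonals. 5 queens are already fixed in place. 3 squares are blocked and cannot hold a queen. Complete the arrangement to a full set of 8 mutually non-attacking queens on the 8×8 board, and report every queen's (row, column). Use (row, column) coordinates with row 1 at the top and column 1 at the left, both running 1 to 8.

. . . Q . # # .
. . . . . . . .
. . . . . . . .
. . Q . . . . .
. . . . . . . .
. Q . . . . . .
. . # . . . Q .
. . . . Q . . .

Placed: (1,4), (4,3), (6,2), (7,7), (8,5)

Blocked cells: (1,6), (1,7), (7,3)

Row 2: attacked by (1,4)→{3,4,5}; (4,3)→{1,3,5}; (6,2)→{2,6}; (7,7)→{2,7}; (8,5)→{5}. Safe: 8. Place at column 8.
Row 3: attacked by (1,4)→{2,4,6}; (2,8)→{7,8}; (4,3)→{2,3,4}; (6,2)→{2,5}; (7,7)→{3,7}; (8,5)→{5}. Safe: 1. Place at column 1.
Row 5: attacked by (1,4)→{4,8}; (2,8)→{5,8}; (3,1)→{1,3}; (4,3)→{2,3,4}; (6,2)→{1,2,3}; (7,7)→{5,7}; (8,5)→{2,5,8}. Safe: 6. Place at column 6.
Columns [4, 8, 1, 3, 6, 2, 7, 5], r−c [-3, -6, 2, 1, -1, 4, 0, 3], r+c [5, 10, 4, 7, 11, 8, 14, 13] are all distinct, so no two queens attack.

(1,4) (2,8) (3,1) (4,3) (5,6) (6,2) (7,7) (8,5)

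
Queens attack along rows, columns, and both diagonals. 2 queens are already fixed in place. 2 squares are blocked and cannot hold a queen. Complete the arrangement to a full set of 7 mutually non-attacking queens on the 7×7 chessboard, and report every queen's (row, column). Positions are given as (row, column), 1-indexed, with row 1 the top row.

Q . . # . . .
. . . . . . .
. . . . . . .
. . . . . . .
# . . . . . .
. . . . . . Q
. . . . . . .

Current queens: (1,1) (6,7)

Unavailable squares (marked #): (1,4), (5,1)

(1,1) (2,5) (3,2) (4,6) (5,3) (6,7) (7,4)

Row 2: attacked by (1,1)→{1,2}; (6,7)→{3,7}. Safe: 4, 5, 6. Place at column 5.
Row 3: attacked by (1,1)→{1,3}; (2,5)→{4,5,6}; (6,7)→{4,7}. Safe: 2. Place at column 2.
Row 4: attacked by (1,1)→{1,4}; (2,5)→{3,5,7}; (3,2)→{1,2,3}; (6,7)→{5,7}. Safe: 6. Place at column 6.
Row 5: attacked by (1,1)→{1,5}; (2,5)→{2,5}; (3,2)→{2,4}; (4,6)→{5,6,7}; (6,7)→{6,7}. Blocked: 1. Safe: 3. Place at column 3.
Row 7: attacked by (1,1)→{1,7}; (2,5)→{5}; (3,2)→{2,6}; (4,6)→{3,6}; (5,3)→{1,3,5}; (6,7)→{6,7}. Safe: 4. Place at column 4.
Columns [1, 5, 2, 6, 3, 7, 4], r−c [0, -3, 1, -2, 2, -1, 3], r+c [2, 7, 5, 10, 8, 13, 11] are all distinct, so no two queens attack.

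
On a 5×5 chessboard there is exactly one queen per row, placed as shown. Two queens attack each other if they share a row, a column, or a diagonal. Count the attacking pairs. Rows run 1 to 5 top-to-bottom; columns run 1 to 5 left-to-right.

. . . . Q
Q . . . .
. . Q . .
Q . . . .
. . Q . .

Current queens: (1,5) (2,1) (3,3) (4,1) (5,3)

3

Same column: (2,1)–(4,1) (column 1); (3,3)–(5,3) (column 3).
Same diagonal: (1,5)–(3,3) (|1−3| = |5−3| = 2).
Total attacking pairs: 3.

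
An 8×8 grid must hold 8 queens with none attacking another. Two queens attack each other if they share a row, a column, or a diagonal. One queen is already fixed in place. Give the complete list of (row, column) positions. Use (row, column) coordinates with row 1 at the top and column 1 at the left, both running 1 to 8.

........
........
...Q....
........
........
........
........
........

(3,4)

Row 1: attacked by (3,4)→{2,4,6}. Safe: 1, 3, 5, 7, 8. Place at column 3.
Row 2: attacked by (1,3)→{2,3,4}; (3,4)→{3,4,5}. Safe: 1, 6, 7, 8. Place at column 8.
Row 4: attacked by (1,3)→{3,6}; (2,8)→{6,8}; (3,4)→{3,4,5}. Safe: 1, 2, 7. Place at column 7.
Row 5: attacked by (1,3)→{3,7}; (2,8)→{5,8}; (3,4)→{2,4,6}; (4,7)→{6,7,8}. Safe: 1. Place at column 1.
Row 6: attacked by (1,3)→{3,8}; (2,8)→{4,8}; (3,4)→{1,4,7}; (4,7)→{5,7}; (5,1)→{1,2}. Safe: 6. Place at column 6.
Row 7: attacked by (1,3)→{3}; (2,8)→{3,8}; (3,4)→{4,8}; (4,7)→{4,7}; (5,1)→{1,3}; (6,6)→{5,6,7}. Safe: 2. Place at column 2.
Row 8: attacked by (1,3)→{3}; (2,8)→{2,8}; (3,4)→{4}; (4,7)→{3,7}; (5,1)→{1,4}; (6,6)→{4,6,8}; (7,2)→{1,2,3}. Safe: 5. Place at column 5.
Columns [3, 8, 4, 7, 1, 6, 2, 5], r−c [-2, -6, -1, -3, 4, 0, 5, 3], r+c [4, 10, 7, 11, 6, 12, 9, 13] are all distinct, so no two queens attack.

(1,3) (2,8) (3,4) (4,7) (5,1) (6,6) (7,2) (8,5)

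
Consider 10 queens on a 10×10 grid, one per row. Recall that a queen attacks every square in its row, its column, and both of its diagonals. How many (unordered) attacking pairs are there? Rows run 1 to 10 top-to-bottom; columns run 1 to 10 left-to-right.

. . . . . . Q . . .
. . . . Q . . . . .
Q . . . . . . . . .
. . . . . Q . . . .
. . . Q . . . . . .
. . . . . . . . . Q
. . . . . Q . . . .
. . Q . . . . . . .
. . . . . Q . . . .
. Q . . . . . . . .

4

Same column: (4,6)–(7,6) (column 6); (4,6)–(9,6) (column 6); (7,6)–(9,6) (column 6).
Same diagonal: (5,4)–(7,6) (|5−7| = |4−6| = 2).
Total attacking pairs: 4.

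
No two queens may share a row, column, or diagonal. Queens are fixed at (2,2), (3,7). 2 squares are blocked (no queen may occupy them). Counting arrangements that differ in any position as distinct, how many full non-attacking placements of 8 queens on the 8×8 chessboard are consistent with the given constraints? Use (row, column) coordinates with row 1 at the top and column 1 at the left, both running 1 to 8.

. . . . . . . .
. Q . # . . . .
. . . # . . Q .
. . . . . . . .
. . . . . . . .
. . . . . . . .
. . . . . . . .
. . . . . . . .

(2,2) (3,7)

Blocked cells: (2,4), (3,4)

Branch on row 1: col 4 → 3; col 6 → 2; col 8 → 0.
Sum: 3 + 2 + 0 = 5.

5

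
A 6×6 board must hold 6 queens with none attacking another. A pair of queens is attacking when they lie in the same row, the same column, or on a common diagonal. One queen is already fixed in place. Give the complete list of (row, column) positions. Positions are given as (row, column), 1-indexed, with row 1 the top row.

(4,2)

(1,4) (2,1) (3,5) (4,2) (5,6) (6,3)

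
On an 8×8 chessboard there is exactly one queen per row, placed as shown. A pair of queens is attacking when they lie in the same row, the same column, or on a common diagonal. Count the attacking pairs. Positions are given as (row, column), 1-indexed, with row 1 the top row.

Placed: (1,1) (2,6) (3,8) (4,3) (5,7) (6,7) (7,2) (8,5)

Same column: (5,7)–(6,7) (column 7).
Same diagonal: (6,7)–(8,5) (|6−8| = |7−5| = 2).
Total attacking pairs: 2.

2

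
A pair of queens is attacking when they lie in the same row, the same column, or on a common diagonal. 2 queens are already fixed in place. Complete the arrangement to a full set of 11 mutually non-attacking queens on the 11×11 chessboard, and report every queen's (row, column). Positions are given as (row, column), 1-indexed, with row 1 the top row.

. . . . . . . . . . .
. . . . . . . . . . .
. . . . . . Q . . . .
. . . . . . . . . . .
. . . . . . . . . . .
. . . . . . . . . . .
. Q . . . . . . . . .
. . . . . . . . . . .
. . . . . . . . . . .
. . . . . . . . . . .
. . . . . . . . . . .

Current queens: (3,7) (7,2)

Row 1: attacked by (3,7)→{5,7,9}; (7,2)→{2,8}. Safe: 1, 3, 4, 6, 10, 11. Place at column 11.
Row 2: attacked by (1,11)→{10,11}; (3,7)→{6,7,8}; (7,2)→{2,7}. Safe: 1, 3, 4, 5, 9. Place at column 1.
Row 4: attacked by (1,11)→{8,11}; (2,1)→{1,3}; (3,7)→{6,7,8}; (7,2)→{2,5}. Safe: 4, 9, 10. Place at column 4.
Row 5: attacked by (1,11)→{7,11}; (2,1)→{1,4}; (3,7)→{5,7,9}; (4,4)→{3,4,5}; (7,2)→{2,4}. Safe: 6, 8, 10. Place at column 6.
Row 6: attacked by (1,11)→{6,11}; (2,1)→{1,5}; (3,7)→{4,7,10}; (4,4)→{2,4,6}; (5,6)→{5,6,7}; (7,2)→{1,2,3}. Safe: 8, 9. Place at column 9.
Row 8: attacked by (1,11)→{4,11}; (2,1)→{1,7}; (3,7)→{2,7}; (4,4)→{4,8}; (5,6)→{3,6,9}; (6,9)→{7,9,11}; (7,2)→{1,2,3}. Safe: 5, 10. Place at column 10.
Row 9: attacked by (1,11)→{3,11}; (2,1)→{1,8}; (3,7)→{1,7}; (4,4)→{4,9}; (5,6)→{2,6,10}; (6,9)→{6,9}; (7,2)→{2,4}; (8,10)→{9,10,11}. Safe: 5. Place at column 5.
Row 10: attacked by (1,11)→{2,11}; (2,1)→{1,9}; (3,7)→{7}; (4,4)→{4,10}; (5,6)→{1,6,11}; (6,9)→{5,9}; (7,2)→{2,5}; (8,10)→{8,10}; (9,5)→{4,5,6}. Safe: 3. Place at column 3.
Row 11: attacked by (1,11)→{1,11}; (2,1)→{1,10}; (3,7)→{7}; (4,4)→{4,11}; (5,6)→{6}; (6,9)→{4,9}; (7,2)→{2,6}; (8,10)→{7,10}; (9,5)→{3,5,7}; (10,3)→{2,3,4}. Safe: 8. Place at column 8.
Columns [11, 1, 7, 4, 6, 9, 2, 10, 5, 3, 8], r−c [-10, 1, -4, 0, -1, -3, 5, -2, 4, 7, 3], r+c [12, 3, 10, 8, 11, 15, 9, 18, 14, 13, 19] are all distinct, so no two queens attack.

(1,11) (2,1) (3,7) (4,4) (5,6) (6,9) (7,2) (8,10) (9,5) (10,3) (11,8)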